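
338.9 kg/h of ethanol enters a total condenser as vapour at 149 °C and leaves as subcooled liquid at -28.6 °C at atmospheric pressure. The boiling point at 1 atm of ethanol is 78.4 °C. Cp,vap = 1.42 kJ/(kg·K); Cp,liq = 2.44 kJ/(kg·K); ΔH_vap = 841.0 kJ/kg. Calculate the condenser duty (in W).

vapour 149→78.4 °C: -100.25 kJ/kg
condensation at 78.4 °C: -841 kJ/kg
liquid 78.4→-28.6 °C: -261.08 kJ/kg
Δh = -100.25 + -841 + -261.08 = -1202.3 kJ/kg
Q = ṁ·Δh = 338.9 kg/h × -1202.3 kJ/kg = -407470 kJ/h
|Q| = 113.19 kW = 113190 W

Q_c = 113000 W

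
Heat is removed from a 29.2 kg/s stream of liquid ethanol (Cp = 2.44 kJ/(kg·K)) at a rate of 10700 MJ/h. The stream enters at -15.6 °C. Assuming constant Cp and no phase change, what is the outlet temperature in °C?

T_out = -57.3 °C

Q = 10700 MJ/h = 2972.2 kJ/s
ΔT = Q/(ṁ·Cp) = 2972.2/(29.2×2.44) = 41.717 K
T_out = -15.6 − 41.717 = -57.317 °C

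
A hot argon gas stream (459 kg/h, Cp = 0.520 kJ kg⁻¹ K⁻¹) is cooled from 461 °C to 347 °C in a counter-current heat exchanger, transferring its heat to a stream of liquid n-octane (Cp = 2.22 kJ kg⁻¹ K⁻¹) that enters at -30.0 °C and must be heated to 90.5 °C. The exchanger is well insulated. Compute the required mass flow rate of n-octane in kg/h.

ṁ_c = 102 kg/h

Heat released by hot stream: Q = 459 × 0.520 × (461 − 347) = 27210 kJ/h
Energy balance on cold side (adiabatic exchanger): Q = ṁ_c·Cp_c·(T_c,out − T_c,in)
ṁ_c = 27210 / [2.22 × (90.5 − -30.0)] = 101.71 kg/h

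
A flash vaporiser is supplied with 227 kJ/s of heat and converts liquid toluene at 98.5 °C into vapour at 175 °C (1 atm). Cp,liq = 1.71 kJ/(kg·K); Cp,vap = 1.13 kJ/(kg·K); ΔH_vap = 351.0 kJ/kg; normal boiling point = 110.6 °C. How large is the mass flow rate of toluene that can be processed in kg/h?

Δh = 1.71×(110.6−98.5) + 351.0 + 1.13×(175−110.6) = 444.46 kJ/kg
Q = 227 kJ/s = 227 kJ/s = 817200 kJ/h
ṁ = Q/Δh = 817200 / 444.46 = 1838.6 kg/h

ṁ = 1840 kg/h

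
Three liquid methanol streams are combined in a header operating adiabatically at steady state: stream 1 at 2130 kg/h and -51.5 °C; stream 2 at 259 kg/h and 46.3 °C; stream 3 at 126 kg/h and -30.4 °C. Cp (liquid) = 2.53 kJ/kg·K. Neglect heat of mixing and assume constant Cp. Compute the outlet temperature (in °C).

T_out = -40.4 °C

Adiabatic, steady state ⇒ Σ ṁᵢCp,ᵢ(T_out − Tᵢ) = 0
T_out = Σ ṁᵢCp,ᵢTᵢ / Σ ṁᵢCp,ᵢ
      = -256880 / 6362.9 = -40.371 °C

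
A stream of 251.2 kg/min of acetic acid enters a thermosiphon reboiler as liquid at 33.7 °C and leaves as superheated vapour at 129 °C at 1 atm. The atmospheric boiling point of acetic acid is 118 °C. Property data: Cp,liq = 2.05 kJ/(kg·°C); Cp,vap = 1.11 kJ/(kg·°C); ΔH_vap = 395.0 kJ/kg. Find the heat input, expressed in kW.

Q = 2430 kW

liquid 33.7→118 °C: 172.81 kJ/kg
vaporisation at 118 °C: 395 kJ/kg
vapour 118→129 °C: 12.21 kJ/kg
Δh = 172.81 + 395 + 12.21 = 580.02 kJ/kg
Q = ṁ·Δh = 251.2 kg/min × 580.02 kJ/kg = 145700 kJ/min
|Q| = 2428.4 kW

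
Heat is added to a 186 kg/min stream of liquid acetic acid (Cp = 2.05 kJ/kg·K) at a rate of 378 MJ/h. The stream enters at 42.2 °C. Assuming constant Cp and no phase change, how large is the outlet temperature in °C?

T_out = 58.7 °C

Q = 378 MJ/h = 6300 kJ/min
ΔT = Q/(ṁ·Cp) = 6300/(186×2.05) = 16.522 K
T_out = 42.2 + 16.522 = 58.722 °C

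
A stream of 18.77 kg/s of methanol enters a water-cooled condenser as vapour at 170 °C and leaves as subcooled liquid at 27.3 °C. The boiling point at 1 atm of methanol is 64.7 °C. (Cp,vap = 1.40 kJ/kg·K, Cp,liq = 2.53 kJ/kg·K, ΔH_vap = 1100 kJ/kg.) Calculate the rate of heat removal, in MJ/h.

vapour 170→64.7 °C: -147.42 kJ/kg
condensation at 64.7 °C: -1100 kJ/kg
liquid 64.7→27.3 °C: -94.622 kJ/kg
Δh = -147.42 + -1100 + -94.622 = -1342 kJ/kg
Q = ṁ·Δh = 18.77 kg/s × -1342 kJ/kg = -25190 kJ/s
|Q| = 25190 kW = 90684 MJ/h

Q_c = 90700 MJ/h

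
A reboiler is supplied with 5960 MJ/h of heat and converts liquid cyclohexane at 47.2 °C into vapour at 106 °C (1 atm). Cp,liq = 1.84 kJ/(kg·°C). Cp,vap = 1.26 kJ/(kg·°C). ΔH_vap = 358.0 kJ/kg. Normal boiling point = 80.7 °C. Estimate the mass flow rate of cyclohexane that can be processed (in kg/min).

ṁ = 220 kg/min

Δh = 1.84×(80.7−47.2) + 358.0 + 1.26×(106−80.7) = 451.52 kJ/kg
Q = 5960 MJ/h = 1655.6 kJ/s = 99333 kJ/min
ṁ = Q/Δh = 99333 / 451.52 = 220 kg/min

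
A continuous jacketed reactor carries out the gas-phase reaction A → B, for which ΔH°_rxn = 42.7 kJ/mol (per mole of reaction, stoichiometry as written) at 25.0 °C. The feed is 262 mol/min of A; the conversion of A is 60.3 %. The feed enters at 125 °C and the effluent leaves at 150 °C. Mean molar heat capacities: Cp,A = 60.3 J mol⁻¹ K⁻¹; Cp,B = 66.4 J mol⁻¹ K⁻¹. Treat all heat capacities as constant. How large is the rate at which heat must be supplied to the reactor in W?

Extent of reaction ξ = 0.603 × 262 = 157.99 mol/min
Reaction term: ξ·ΔH°_rxn = 157.99 × 42.7 = 6746 kJ/min
Sensible, feed 125→25 °C: -1579.9 kJ/min
Outlet flows (mol/min): A 104.01, B 157.99
Sensible, products 25→150 °C: 2095.3 kJ/min
Q = ΔH = 7261.4 kJ/min = 121.02 kW
Heat supplied = 121020 W

Q_in = 121000 W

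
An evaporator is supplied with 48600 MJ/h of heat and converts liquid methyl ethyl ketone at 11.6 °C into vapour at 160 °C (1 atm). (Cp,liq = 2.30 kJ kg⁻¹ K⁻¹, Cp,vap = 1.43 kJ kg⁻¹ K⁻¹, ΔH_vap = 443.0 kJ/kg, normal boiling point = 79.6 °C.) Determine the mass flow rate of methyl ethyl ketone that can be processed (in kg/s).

Δh = 2.30×(79.6−11.6) + 443.0 + 1.43×(160−79.6) = 714.37 kJ/kg
Q = 48600 MJ/h = 13500 kJ/s = 13500 kJ/s
ṁ = Q/Δh = 13500 / 714.37 = 18.898 kg/s

ṁ = 18.9 kg/s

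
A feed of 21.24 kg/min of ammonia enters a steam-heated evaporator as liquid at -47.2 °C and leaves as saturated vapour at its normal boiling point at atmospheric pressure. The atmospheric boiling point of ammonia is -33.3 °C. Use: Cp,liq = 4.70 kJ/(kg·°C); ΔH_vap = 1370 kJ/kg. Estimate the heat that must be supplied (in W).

liquid -47.2→-33.3 °C: 65.33 kJ/kg
vaporisation at -33.3 °C: 1370 kJ/kg
Δh = 65.33 + 1370 = 1435.3 kJ/kg
Q = ṁ·Δh = 21.24 kg/min × 1435.3 kJ/kg = 30486 kJ/min
|Q| = 508.11 kW = 508110 W

Q = 508000 W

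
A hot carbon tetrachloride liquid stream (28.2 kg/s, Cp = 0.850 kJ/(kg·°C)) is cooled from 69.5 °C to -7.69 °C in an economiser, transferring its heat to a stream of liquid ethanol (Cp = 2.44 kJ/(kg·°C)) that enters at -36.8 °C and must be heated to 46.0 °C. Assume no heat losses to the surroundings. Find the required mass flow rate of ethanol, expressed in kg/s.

ṁ_c = 9.16 kg/s

Heat released by hot stream: Q = 28.2 × 0.850 × (69.5 − -7.69) = 1850.2 kJ/s
Energy balance on cold side (adiabatic exchanger): Q = ṁ_c·Cp_c·(T_c,out − T_c,in)
ṁ_c = 1850.2 / [2.44 × (46.0 − -36.8)] = 9.1582 kg/s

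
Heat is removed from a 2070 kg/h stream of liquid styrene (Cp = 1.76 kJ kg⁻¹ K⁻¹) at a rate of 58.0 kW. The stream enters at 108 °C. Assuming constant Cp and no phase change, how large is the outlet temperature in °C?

T_out = 50.7 °C

Q = 58.0 kW = 208800 kJ/h
ΔT = Q/(ṁ·Cp) = 208800/(2070×1.76) = 57.312 K
T_out = 108 − 57.312 = 50.688 °C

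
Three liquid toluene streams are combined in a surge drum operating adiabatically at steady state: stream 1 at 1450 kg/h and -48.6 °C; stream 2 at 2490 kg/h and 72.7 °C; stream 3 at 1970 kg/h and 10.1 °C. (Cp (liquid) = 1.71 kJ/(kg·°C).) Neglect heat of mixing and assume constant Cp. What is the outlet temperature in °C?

Adiabatic, steady state ⇒ Σ ṁᵢCp,ᵢ(T_out − Tᵢ) = 0
Σ ṁᵢCp,ᵢTᵢ = 1450×1.71×-48.6 + 2490×1.71×72.7 + 1970×1.71×10.1 = 223070
Σ ṁᵢCp,ᵢ = 1450×1.71 + 2490×1.71 + 1970×1.71 = 10106
T_out = 223070 / 10106 = 22.073 °C

T_out = 22.1 °C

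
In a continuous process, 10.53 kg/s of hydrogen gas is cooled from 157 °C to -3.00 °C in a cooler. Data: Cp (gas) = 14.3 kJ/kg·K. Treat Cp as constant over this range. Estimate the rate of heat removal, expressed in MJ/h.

Q_c = 86700 MJ/h

Q = ṁ·Cp·ΔT = 10.53 × 14.3 × (-3.00 − 157) = -24093 kJ/s
Cooling duty = 86734 MJ/h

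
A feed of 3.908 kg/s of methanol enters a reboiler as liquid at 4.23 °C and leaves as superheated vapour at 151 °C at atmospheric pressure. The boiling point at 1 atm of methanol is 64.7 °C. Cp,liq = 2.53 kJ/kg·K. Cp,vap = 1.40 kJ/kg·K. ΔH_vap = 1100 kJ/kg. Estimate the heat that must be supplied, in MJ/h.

Q = 19300 MJ/h

liquid 4.23→64.7 °C: 152.99 kJ/kg
vaporisation at 64.7 °C: 1100 kJ/kg
vapour 64.7→151 °C: 120.82 kJ/kg
Δh = 152.99 + 1100 + 120.82 = 1373.8 kJ/kg
Q = ṁ·Δh = 3.908 kg/s × 1373.8 kJ/kg = 5368.8 kJ/s
|Q| = 5368.8 kW = 19328 MJ/h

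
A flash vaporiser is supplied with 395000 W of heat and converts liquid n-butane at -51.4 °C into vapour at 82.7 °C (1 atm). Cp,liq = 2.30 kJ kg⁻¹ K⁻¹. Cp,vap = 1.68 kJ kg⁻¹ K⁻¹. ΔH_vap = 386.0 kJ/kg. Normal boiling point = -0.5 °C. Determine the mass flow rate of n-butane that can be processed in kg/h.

ṁ = 2210 kg/h

Δh = 2.30×(-0.5−-51.4) + 386.0 + 1.68×(82.7−-0.5) = 642.85 kJ/kg
Q = 395000 W = 395 kJ/s = 1.422e+06 kJ/h
ṁ = Q/Δh = 1.422e+06 / 642.85 = 2212 kg/h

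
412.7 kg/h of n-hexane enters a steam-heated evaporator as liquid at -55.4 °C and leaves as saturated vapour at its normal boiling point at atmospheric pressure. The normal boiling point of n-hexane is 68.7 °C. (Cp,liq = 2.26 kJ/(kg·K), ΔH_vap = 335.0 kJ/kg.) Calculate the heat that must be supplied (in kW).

liquid -55.4→68.7 °C: 280.47 kJ/kg
vaporisation at 68.7 °C: 335 kJ/kg
Δh = 280.47 + 335 = 615.47 kJ/kg
Q = ṁ·Δh = 412.7 kg/h × 615.47 kJ/kg = 254000 kJ/h
|Q| = 70.556 kW

Q = 70.6 kW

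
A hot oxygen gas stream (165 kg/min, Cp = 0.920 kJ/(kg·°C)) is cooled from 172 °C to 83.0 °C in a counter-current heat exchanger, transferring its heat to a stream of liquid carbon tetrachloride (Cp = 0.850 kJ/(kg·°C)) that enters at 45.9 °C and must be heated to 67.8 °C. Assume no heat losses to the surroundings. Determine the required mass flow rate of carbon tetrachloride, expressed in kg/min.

Heat released by hot stream: Q = 165 × 0.920 × (172 − 83.0) = 13510 kJ/min
Energy balance on cold side (adiabatic exchanger): Q = ṁ_c·Cp_c·(T_c,out − T_c,in)
ṁ_c = 13510 / [0.850 × (67.8 − 45.9)] = 725.77 kg/min

ṁ_c = 726 kg/min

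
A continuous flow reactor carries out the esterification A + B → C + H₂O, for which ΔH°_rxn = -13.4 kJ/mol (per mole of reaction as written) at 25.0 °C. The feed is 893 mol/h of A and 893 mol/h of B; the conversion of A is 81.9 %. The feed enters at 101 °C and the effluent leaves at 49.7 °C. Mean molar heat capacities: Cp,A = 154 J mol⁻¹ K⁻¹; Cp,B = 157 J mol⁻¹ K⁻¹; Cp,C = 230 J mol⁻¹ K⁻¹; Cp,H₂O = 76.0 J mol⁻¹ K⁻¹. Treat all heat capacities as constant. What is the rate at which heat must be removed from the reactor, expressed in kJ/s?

Q_out = 6.70 kJ/s

Extent of reaction ξ = 0.819 × 893 = 731.37 mol/h
Reaction term: ξ·ΔH°_rxn = 731.37 × -13.4 = -9800.3 kJ/h
Sensible, feed 101→25 °C: -21107 kJ/h
Outlet flows (mol/h): A 161.63, B 161.63, C 731.37, H₂O 731.37
Sensible, products 25→49.7 °C: 6769.4 kJ/h
Q = ΔH = -24138 kJ/h = -6.705 kW
Heat removed = 6.705 kJ/s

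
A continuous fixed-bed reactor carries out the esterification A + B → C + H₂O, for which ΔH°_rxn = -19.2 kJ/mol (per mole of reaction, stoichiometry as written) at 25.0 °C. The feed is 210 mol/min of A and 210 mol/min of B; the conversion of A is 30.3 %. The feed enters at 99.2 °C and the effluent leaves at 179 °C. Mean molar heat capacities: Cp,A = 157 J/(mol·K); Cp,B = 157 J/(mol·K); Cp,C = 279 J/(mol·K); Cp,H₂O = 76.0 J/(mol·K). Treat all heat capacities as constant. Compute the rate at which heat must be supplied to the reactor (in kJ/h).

Q_in = 267000 kJ/h

Extent of reaction ξ = 0.303 × 210 = 63.63 mol/min
Reaction term: ξ·ΔH°_rxn = 63.63 × -19.2 = -1221.7 kJ/min
Sensible, feed 99.2→25 °C: -4892.7 kJ/min
Outlet flows (mol/min): A 146.37, B 146.37, C 63.63, H₂O 63.63
Sensible, products 25→179 °C: 10557 kJ/min
Q = ΔH = 4442.1 kJ/min = 74.035 kW
Heat supplied = 266520 kJ/h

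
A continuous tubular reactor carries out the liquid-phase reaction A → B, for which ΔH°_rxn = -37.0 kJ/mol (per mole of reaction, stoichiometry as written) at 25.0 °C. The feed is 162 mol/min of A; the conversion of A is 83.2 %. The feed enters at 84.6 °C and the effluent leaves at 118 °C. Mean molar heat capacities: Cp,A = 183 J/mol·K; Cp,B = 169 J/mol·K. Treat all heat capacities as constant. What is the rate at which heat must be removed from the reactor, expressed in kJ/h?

Extent of reaction ξ = 0.832 × 162 = 134.78 mol/min
Reaction term: ξ·ΔH°_rxn = 134.78 × -37.0 = -4987 kJ/min
Sensible, feed 84.6→25 °C: -1766.9 kJ/min
Outlet flows (mol/min): A 27.216, B 134.78
Sensible, products 25→118 °C: 2581.6 kJ/min
Q = ΔH = -4172.3 kJ/min = -69.539 kW
Heat removed = 250340 kJ/h

Q_out = 250000 kJ/h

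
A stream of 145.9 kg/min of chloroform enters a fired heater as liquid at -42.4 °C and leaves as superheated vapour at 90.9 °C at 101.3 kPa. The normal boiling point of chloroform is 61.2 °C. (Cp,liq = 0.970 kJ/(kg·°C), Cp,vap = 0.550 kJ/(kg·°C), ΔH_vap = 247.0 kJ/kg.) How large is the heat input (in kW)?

liquid -42.4→61.2 °C: 100.49 kJ/kg
vaporisation at 61.2 °C: 247 kJ/kg
vapour 61.2→90.9 °C: 16.335 kJ/kg
Δh = 100.49 + 247 + 16.335 = 363.83 kJ/kg
Q = ṁ·Δh = 145.9 kg/min × 363.83 kJ/kg = 53082 kJ/min
|Q| = 884.71 kW

Q = 885 kW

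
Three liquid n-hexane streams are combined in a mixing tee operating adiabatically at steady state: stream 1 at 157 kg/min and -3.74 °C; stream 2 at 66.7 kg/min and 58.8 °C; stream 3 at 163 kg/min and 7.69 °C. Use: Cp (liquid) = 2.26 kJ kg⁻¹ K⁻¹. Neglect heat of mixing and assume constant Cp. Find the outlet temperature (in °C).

Energy balance with Q = 0: Σ ṁᵢCp,ᵢ(T_out − Tᵢ) = 0
T_out = Σ ṁᵢCp,ᵢTᵢ / Σ ṁᵢCp,ᵢ
      = 10369 / 873.94 = 11.865 °C

T_out = 11.9 °C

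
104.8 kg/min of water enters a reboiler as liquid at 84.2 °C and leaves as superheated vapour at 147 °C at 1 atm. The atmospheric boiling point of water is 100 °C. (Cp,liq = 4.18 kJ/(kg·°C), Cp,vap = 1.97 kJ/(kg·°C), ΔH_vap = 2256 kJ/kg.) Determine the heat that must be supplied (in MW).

liquid 84.2→100 °C: 66.044 kJ/kg
vaporisation at 100 °C: 2256 kJ/kg
vapour 100→147 °C: 92.59 kJ/kg
Δh = 66.044 + 2256 + 92.59 = 2414.6 kJ/kg
Q = ṁ·Δh = 104.8 kg/min × 2414.6 kJ/kg = 253050 kJ/min
|Q| = 4217.6 kW = 4.2176 MW

Q = 4.22 MW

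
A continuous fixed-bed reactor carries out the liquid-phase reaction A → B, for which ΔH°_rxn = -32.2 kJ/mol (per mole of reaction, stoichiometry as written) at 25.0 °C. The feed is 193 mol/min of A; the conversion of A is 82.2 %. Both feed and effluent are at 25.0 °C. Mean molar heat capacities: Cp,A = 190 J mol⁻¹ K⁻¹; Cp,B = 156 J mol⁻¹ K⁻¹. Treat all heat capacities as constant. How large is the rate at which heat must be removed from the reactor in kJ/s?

Extent of reaction ξ = 0.822 × 193 = 158.65 mol/min
Reaction term: ξ·ΔH°_rxn = 158.65 × -32.2 = -5108.4 kJ/min
Q = ΔH = -5108.4 kJ/min = -85.14 kW
Heat removed = 85.14 kJ/s

Q_out = 85.1 kJ/s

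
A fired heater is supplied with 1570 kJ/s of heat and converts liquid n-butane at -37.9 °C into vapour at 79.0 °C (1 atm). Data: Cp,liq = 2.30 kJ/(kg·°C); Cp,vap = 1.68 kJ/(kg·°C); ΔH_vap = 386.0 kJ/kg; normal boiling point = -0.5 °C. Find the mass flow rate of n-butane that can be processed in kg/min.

Δh = 2.30×(-0.5−-37.9) + 386.0 + 1.68×(79.0−-0.5) = 605.58 kJ/kg
Q = 1570 kJ/s = 1570 kJ/s = 94200 kJ/min
ṁ = Q/Δh = 94200 / 605.58 = 155.55 kg/min

ṁ = 156 kg/min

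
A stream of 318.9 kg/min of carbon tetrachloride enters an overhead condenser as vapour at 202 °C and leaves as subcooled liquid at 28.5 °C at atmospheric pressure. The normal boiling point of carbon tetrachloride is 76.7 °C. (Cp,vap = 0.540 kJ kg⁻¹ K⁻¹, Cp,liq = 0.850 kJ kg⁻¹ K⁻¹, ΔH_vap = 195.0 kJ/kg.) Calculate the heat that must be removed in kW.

Q_c = 1610 kW

vapour 202→76.7 °C: -67.662 kJ/kg
condensation at 76.7 °C: -195 kJ/kg
liquid 76.7→28.5 °C: -40.97 kJ/kg
Δh = -67.662 + -195 + -40.97 = -303.63 kJ/kg
Q = ṁ·Δh = 318.9 kg/min × -303.63 kJ/kg = -96828 kJ/min
|Q| = 1613.8 kW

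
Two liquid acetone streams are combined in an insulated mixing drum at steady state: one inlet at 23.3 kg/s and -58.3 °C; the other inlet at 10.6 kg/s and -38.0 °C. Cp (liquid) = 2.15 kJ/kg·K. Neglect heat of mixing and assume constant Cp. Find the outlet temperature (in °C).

No heat crosses the boundary, so H_out = H_in.
Σ ṁᵢCp,ᵢTᵢ = 23.3×2.15×-58.3 + 10.6×2.15×-38.0 = -3786.6
Σ ṁᵢCp,ᵢ = 23.3×2.15 + 10.6×2.15 = 72.885
T_out = -3786.6 / 72.885 = -51.953 °C

T_out = -52.0 °C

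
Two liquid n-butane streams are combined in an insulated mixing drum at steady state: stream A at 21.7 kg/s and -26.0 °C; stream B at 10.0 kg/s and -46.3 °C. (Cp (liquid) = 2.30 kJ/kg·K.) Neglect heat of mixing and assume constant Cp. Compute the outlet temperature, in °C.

T_out = -32.4 °C

Energy balance with Q = 0: Σ ṁᵢCp,ᵢ(T_out − Tᵢ) = 0
T_out = Σ ṁᵢCp,ᵢTᵢ / Σ ṁᵢCp,ᵢ
      = -2362.6 / 72.91 = -32.404 °C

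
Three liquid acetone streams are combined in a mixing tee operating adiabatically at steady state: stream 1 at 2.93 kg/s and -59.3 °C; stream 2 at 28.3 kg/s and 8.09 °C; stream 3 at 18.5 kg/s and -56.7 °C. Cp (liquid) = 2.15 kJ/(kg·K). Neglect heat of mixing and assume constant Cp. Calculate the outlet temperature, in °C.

Adiabatic, steady state ⇒ Σ ṁᵢCp,ᵢ(T_out − Tᵢ) = 0
Σ ṁᵢCp,ᵢTᵢ = 2.93×2.15×-59.3 + 28.3×2.15×8.09 + 18.5×2.15×-56.7 = -2136.6
Σ ṁᵢCp,ᵢ = 2.93×2.15 + 28.3×2.15 + 18.5×2.15 = 106.92
T_out = -2136.6 / 106.92 = -19.983 °C

T_out = -20.0 °C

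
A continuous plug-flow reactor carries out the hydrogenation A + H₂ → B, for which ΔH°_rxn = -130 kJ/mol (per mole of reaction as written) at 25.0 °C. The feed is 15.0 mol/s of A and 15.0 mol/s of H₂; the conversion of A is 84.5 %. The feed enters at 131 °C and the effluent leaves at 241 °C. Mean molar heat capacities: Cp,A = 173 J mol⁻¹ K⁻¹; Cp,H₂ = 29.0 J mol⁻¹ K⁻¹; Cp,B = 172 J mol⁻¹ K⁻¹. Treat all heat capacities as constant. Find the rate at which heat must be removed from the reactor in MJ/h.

Extent of reaction ξ = 0.845 × 15.0 = 12.675 mol/s
Reaction term: ξ·ΔH°_rxn = 12.675 × -130 = -1647.7 kJ/s
Sensible, feed 131→25 °C: -321.18 kJ/s
Outlet flows (mol/s): A 2.325, H₂ 2.325, B 12.675
Sensible, products 25→241 °C: 572.35 kJ/s
Q = ΔH = -1396.6 kJ/s = -1396.6 kW
Heat removed = 5027.7 MJ/h

Q_out = 5030 MJ/h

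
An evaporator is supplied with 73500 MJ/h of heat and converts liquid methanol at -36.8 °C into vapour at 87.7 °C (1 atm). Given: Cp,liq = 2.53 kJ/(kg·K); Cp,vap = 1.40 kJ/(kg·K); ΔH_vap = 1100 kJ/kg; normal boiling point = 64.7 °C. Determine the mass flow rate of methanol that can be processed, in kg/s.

Δh = 2.53×(64.7−-36.8) + 1100 + 1.40×(87.7−64.7) = 1389 kJ/kg
Q = 73500 MJ/h = 20417 kJ/s = 20417 kJ/s
ṁ = Q/Δh = 20417 / 1389 = 14.699 kg/s

ṁ = 14.7 kg/s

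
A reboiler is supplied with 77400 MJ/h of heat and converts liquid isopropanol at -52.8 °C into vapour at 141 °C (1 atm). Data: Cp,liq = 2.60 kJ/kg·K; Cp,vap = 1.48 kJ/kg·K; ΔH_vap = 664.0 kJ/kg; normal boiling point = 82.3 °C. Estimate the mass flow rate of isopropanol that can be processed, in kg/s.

ṁ = 19.5 kg/s

Δh = 2.60×(82.3−-52.8) + 664.0 + 1.48×(141−82.3) = 1102.1 kJ/kg
Q = 77400 MJ/h = 21500 kJ/s = 21500 kJ/s
ṁ = Q/Δh = 21500 / 1102.1 = 19.508 kg/s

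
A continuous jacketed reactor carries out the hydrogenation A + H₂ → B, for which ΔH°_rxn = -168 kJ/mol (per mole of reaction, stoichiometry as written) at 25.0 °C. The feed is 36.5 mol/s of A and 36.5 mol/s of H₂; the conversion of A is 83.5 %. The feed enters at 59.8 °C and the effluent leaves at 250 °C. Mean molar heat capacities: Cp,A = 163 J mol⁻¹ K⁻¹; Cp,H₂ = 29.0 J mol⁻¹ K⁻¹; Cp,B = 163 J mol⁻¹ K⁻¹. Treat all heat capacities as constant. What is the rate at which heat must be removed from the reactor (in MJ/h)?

Extent of reaction ξ = 0.835 × 36.5 = 30.477 mol/s
Reaction term: ξ·ΔH°_rxn = 30.477 × -168 = -5120.2 kJ/s
Sensible, feed 59.8→25 °C: -243.88 kJ/s
Outlet flows (mol/s): A 6.0225, H₂ 6.0225, B 30.477
Sensible, products 25→250 °C: 1377.9 kJ/s
Q = ΔH = -3986.2 kJ/s = -3986.2 kW
Heat removed = 14350 MJ/h

Q_out = 14400 MJ/h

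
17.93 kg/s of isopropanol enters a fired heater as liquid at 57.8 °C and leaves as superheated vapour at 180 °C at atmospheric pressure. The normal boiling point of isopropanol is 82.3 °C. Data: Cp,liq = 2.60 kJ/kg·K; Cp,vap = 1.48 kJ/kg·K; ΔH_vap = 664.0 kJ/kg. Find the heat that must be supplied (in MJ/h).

Q = 56300 MJ/h

liquid 57.8→82.3 °C: 63.7 kJ/kg
vaporisation at 82.3 °C: 664 kJ/kg
vapour 82.3→180 °C: 144.6 kJ/kg
Δh = 63.7 + 664 + 144.6 = 872.3 kJ/kg
Q = ṁ·Δh = 17.93 kg/s × 872.3 kJ/kg = 15640 kJ/s
|Q| = 15640 kW = 56305 MJ/h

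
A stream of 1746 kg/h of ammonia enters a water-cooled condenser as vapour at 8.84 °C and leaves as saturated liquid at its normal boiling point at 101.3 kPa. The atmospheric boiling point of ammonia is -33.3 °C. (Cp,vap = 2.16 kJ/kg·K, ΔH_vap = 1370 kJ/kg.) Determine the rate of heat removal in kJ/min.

Q_c = 42500 kJ/min

vapour 8.84→-33.3 °C: -91.022 kJ/kg
condensation at -33.3 °C: -1370 kJ/kg
Δh = -91.022 + -1370 = -1461 kJ/kg
Q = ṁ·Δh = 1746 kg/h × -1461 kJ/kg = -2.5509e+06 kJ/h
|Q| = 708.6 kW = 42516 kJ/min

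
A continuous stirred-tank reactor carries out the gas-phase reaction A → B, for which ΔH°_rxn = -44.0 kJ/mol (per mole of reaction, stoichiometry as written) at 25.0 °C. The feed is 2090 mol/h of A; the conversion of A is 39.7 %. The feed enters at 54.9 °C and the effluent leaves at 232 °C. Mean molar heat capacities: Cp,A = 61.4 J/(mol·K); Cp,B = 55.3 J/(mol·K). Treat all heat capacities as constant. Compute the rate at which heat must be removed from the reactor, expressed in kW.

Q_out = 4.12 kW

Extent of reaction ξ = 0.397 × 2090 = 829.73 mol/h
Reaction term: ξ·ΔH°_rxn = 829.73 × -44.0 = -36508 kJ/h
Sensible, feed 54.9→25 °C: -3836.9 kJ/h
Outlet flows (mol/h): A 1260.3, B 829.73
Sensible, products 25→232 °C: 25516 kJ/h
Q = ΔH = -14829 kJ/h = -4.1192 kW
Heat removed = 4.1192 kW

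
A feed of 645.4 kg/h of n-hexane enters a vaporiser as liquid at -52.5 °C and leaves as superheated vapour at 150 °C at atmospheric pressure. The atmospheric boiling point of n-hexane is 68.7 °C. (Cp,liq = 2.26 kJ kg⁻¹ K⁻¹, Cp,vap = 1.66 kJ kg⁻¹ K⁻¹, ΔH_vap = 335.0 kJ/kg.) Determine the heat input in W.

Q = 133000 W

liquid -52.5→68.7 °C: 273.91 kJ/kg
vaporisation at 68.7 °C: 335 kJ/kg
vapour 68.7→150 °C: 134.96 kJ/kg
Δh = 273.91 + 335 + 134.96 = 743.87 kJ/kg
Q = ṁ·Δh = 645.4 kg/h × 743.87 kJ/kg = 480090 kJ/h
|Q| = 133.36 kW = 133360 W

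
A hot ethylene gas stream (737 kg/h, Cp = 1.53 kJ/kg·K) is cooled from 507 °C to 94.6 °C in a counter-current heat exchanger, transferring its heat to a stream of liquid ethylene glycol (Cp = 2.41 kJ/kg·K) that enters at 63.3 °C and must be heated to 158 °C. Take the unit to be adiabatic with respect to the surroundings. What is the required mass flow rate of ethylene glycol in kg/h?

Heat released by hot stream: Q = 737 × 1.53 × (507 − 94.6) = 465030 kJ/h
Energy balance on cold side (adiabatic exchanger): Q = ṁ_c·Cp_c·(T_c,out − T_c,in)
ṁ_c = 465030 / [2.41 × (158 − 63.3)] = 2037.6 kg/h

ṁ_c = 2040 kg/h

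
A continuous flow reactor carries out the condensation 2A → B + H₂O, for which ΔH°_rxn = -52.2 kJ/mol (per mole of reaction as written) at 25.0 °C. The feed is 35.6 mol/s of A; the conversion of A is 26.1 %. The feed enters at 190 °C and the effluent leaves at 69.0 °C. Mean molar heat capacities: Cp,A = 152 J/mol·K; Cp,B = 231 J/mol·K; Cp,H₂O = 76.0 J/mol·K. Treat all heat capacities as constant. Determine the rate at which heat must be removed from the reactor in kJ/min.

Extent of reaction ξ = 0.261 × 35.6 / 2 = 4.6458 mol/s
Reaction term: ξ·ΔH°_rxn = 4.6458 × -52.2 = -242.51 kJ/s
Sensible, feed 190→25 °C: -892.85 kJ/s
Outlet flows (mol/s): A 26.308, B 4.6458, H₂O 4.6458
Sensible, products 25→69.0 °C: 238.71 kJ/s
Q = ΔH = -896.65 kJ/s = -896.65 kW
Heat removed = 53799 kJ/min

Q_out = 53800 kJ/min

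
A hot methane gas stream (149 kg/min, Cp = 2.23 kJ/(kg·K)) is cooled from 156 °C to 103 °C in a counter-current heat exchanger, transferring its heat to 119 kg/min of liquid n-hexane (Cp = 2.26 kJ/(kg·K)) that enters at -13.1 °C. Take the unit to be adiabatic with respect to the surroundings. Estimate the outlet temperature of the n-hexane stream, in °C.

Heat released by hot stream: Q = 149 × 2.23 × (156 − 103) = 17610 kJ/min
Energy balance on cold side (adiabatic exchanger): Q = ṁ_c·Cp_c·(T_c,out − T_c,in)
T_c,out = -13.1 + 17610/(119 × 2.26) = 52.38 °C

T_c,out = 52.4 °C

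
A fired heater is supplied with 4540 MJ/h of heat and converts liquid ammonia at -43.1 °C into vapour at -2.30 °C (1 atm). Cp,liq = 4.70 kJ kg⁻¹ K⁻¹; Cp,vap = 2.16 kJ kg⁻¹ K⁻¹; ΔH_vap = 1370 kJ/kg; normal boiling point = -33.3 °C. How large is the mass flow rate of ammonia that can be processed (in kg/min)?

ṁ = 51.0 kg/min

Δh = 4.70×(-33.3−-43.1) + 1370 + 2.16×(-2.30−-33.3) = 1483 kJ/kg
Q = 4540 MJ/h = 1261.1 kJ/s = 75667 kJ/min
ṁ = Q/Δh = 75667 / 1483 = 51.022 kg/min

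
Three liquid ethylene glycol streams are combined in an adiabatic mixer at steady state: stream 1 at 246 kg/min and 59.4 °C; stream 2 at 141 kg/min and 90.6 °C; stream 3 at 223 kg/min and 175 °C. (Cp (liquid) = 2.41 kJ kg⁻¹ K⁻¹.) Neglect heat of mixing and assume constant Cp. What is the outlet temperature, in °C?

No heat crosses the boundary, so H_out = H_in.
Σ ṁᵢCp,ᵢTᵢ = 246×2.41×59.4 + 141×2.41×90.6 + 223×2.41×175 = 160050
Σ ṁᵢCp,ᵢ = 246×2.41 + 141×2.41 + 223×2.41 = 1470.1
T_out = 160050 / 1470.1 = 108.87 °C

T_out = 109 °C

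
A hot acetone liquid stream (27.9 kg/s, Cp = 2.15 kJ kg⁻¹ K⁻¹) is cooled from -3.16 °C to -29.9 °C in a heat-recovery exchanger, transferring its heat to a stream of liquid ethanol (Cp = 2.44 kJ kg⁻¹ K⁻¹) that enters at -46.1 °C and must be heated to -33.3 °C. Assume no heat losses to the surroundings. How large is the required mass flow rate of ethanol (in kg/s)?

ṁ_c = 51.4 kg/s

Heat released by hot stream: Q = 27.9 × 2.15 × (-3.16 − -29.9) = 1604 kJ/s
Energy balance on cold side (adiabatic exchanger): Q = ṁ_c·Cp_c·(T_c,out − T_c,in)
ṁ_c = 1604 / [2.44 × (-33.3 − -46.1)] = 51.358 kg/s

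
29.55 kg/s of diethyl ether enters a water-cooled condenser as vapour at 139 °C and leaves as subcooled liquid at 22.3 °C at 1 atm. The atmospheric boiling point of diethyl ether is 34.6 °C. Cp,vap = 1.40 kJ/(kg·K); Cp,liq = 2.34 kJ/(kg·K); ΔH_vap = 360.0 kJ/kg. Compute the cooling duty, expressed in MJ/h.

Q_c = 56900 MJ/h

vapour 139→34.6 °C: -146.16 kJ/kg
condensation at 34.6 °C: -360 kJ/kg
liquid 34.6→22.3 °C: -28.782 kJ/kg
Δh = -146.16 + -360 + -28.782 = -534.94 kJ/kg
Q = ṁ·Δh = 29.55 kg/s × -534.94 kJ/kg = -15808 kJ/s
|Q| = 15808 kW = 56907 MJ/h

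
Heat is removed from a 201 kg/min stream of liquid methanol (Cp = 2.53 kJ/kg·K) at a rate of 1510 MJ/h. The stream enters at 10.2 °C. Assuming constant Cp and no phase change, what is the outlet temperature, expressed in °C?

Q = 1510 MJ/h = 25167 kJ/min
ΔT = Q/(ṁ·Cp) = 25167/(201×2.53) = 49.489 K
T_out = 10.2 − 49.489 = -39.289 °C

T_out = -39.3 °C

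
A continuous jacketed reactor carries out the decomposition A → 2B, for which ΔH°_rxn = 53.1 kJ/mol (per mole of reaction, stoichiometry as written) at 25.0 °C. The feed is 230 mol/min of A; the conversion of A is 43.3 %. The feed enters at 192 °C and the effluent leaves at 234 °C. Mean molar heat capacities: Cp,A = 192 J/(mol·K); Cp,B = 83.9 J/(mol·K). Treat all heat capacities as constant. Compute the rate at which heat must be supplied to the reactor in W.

Extent of reaction ξ = 0.433 × 230 = 99.59 mol/min
Reaction term: ξ·ΔH°_rxn = 99.59 × 53.1 = 5288.2 kJ/min
Sensible, feed 192→25 °C: -7374.7 kJ/min
Outlet flows (mol/min): A 130.41, B 199.18
Sensible, products 25→234 °C: 8725.7 kJ/min
Q = ΔH = 6639.2 kJ/min = 110.65 kW
Heat supplied = 110650 W

Q_in = 111000 W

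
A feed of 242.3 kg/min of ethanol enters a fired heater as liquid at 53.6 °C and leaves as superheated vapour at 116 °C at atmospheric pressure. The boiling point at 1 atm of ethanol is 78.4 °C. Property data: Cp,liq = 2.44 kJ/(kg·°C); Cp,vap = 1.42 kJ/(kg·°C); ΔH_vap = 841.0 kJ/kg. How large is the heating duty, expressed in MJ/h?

liquid 53.6→78.4 °C: 60.512 kJ/kg
vaporisation at 78.4 °C: 841 kJ/kg
vapour 78.4→116 °C: 53.392 kJ/kg
Δh = 60.512 + 841 + 53.392 = 954.9 kJ/kg
Q = ṁ·Δh = 242.3 kg/min × 954.9 kJ/kg = 231370 kJ/min
|Q| = 3856.2 kW = 13882 MJ/h

Q = 13900 MJ/h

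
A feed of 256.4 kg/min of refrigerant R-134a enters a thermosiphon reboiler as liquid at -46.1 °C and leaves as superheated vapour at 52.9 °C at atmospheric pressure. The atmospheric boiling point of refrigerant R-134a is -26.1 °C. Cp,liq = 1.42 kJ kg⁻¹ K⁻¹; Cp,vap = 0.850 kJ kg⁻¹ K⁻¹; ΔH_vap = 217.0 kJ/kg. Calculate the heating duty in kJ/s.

Q = 1340 kJ/s

liquid -46.1→-26.1 °C: 28.4 kJ/kg
vaporisation at -26.1 °C: 217 kJ/kg
vapour -26.1→52.9 °C: 67.15 kJ/kg
Δh = 28.4 + 217 + 67.15 = 312.55 kJ/kg
Q = ṁ·Δh = 256.4 kg/min × 312.55 kJ/kg = 80138 kJ/min
|Q| = 1335.6 kW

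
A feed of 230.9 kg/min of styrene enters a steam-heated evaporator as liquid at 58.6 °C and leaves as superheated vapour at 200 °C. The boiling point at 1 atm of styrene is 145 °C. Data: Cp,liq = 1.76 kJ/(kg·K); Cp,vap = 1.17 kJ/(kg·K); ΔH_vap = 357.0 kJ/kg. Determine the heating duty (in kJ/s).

Q = 2210 kJ/s

liquid 58.6→145 °C: 152.06 kJ/kg
vaporisation at 145 °C: 357 kJ/kg
vapour 145→200 °C: 64.35 kJ/kg
Δh = 152.06 + 357 + 64.35 = 573.41 kJ/kg
Q = ṁ·Δh = 230.9 kg/min × 573.41 kJ/kg = 132400 kJ/min
|Q| = 2206.7 kW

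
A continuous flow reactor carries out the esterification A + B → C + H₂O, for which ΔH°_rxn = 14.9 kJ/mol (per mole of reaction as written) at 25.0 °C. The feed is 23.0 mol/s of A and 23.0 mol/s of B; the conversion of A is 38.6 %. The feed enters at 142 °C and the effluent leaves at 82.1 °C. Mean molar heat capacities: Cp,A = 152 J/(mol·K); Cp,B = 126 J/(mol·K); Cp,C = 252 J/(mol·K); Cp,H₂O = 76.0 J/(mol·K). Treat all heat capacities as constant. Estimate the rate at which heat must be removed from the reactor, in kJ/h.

Q_out = 811000 kJ/h

Extent of reaction ξ = 0.386 × 23.0 = 8.878 mol/s
Reaction term: ξ·ΔH°_rxn = 8.878 × 14.9 = 132.28 kJ/s
Sensible, feed 142→25 °C: -748.1 kJ/s
Outlet flows (mol/s): A 14.122, B 14.122, C 8.878, H₂O 8.878
Sensible, products 25→82.1 °C: 390.44 kJ/s
Q = ΔH = -225.37 kJ/s = -225.37 kW
Heat removed = 811340 kJ/h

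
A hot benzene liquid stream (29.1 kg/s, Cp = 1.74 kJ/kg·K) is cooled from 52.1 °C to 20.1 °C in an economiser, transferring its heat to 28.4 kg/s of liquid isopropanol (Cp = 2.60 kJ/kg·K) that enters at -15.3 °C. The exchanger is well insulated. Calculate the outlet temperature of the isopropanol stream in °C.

T_c,out = 6.64 °C

Heat released by hot stream: Q = 29.1 × 1.74 × (52.1 − 20.1) = 1620.3 kJ/s
Energy balance on cold side (adiabatic exchanger): Q = ṁ_c·Cp_c·(T_c,out − T_c,in)
T_c,out = -15.3 + 1620.3/(28.4 × 2.60) = 6.6432 °C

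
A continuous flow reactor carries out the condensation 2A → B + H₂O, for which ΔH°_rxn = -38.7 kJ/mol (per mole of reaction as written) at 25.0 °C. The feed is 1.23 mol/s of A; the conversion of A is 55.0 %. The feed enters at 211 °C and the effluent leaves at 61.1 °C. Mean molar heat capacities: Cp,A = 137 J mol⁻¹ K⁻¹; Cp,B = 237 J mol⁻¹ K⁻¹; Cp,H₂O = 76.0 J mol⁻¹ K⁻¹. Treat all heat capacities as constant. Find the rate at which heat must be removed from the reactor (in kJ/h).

Q_out = 136000 kJ/h

Extent of reaction ξ = 0.550 × 1.23 / 2 = 0.33825 mol/s
Reaction term: ξ·ΔH°_rxn = 0.33825 × -38.7 = -13.09 kJ/s
Sensible, feed 211→25 °C: -31.343 kJ/s
Outlet flows (mol/s): A 0.5535, B 0.33825, H₂O 0.33825
Sensible, products 25→61.1 °C: 6.5594 kJ/s
Q = ΔH = -37.874 kJ/s = -37.874 kW
Heat removed = 136350 kJ/h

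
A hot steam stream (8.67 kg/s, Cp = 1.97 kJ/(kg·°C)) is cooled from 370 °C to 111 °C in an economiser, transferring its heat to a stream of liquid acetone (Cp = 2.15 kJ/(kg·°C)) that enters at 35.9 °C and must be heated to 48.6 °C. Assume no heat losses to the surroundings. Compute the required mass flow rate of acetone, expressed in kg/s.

ṁ_c = 162 kg/s

Heat released by hot stream: Q = 8.67 × 1.97 × (370 − 111) = 4423.7 kJ/s
Energy balance on cold side (adiabatic exchanger): Q = ṁ_c·Cp_c·(T_c,out − T_c,in)
ṁ_c = 4423.7 / [2.15 × (48.6 − 35.9)] = 162.01 kg/s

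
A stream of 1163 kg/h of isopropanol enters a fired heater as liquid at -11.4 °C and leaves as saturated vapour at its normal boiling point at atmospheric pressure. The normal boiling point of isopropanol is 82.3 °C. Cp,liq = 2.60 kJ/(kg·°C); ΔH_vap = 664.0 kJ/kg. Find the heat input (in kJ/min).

Q = 17600 kJ/min

liquid -11.4→82.3 °C: 243.62 kJ/kg
vaporisation at 82.3 °C: 664 kJ/kg
Δh = 243.62 + 664 = 907.62 kJ/kg
Q = ṁ·Δh = 1163 kg/h × 907.62 kJ/kg = 1.0556e+06 kJ/h
|Q| = 293.21 kW = 17593 kJ/min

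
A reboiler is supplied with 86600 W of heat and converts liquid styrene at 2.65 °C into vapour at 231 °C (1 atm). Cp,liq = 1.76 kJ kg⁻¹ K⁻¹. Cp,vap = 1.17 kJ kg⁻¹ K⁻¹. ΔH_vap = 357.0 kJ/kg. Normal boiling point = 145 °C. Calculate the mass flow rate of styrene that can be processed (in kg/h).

Δh = 1.76×(145−2.65) + 357.0 + 1.17×(231−145) = 708.16 kJ/kg
Q = 86600 W = 86.6 kJ/s = 311760 kJ/h
ṁ = Q/Δh = 311760 / 708.16 = 440.24 kg/h

ṁ = 440 kg/h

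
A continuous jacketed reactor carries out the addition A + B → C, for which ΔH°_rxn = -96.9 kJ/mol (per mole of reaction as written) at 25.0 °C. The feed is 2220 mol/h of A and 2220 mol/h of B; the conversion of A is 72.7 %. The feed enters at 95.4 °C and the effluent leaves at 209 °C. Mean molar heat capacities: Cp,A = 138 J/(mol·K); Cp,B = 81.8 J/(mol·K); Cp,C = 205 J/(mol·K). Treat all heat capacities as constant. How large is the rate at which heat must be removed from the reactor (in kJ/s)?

Extent of reaction ξ = 0.727 × 2220 = 1613.9 mol/h
Reaction term: ξ·ΔH°_rxn = 1613.9 × -96.9 = -156390 kJ/h
Sensible, feed 95.4→25 °C: -34352 kJ/h
Outlet flows (mol/h): A 606.06, B 606.06, C 1613.9
Sensible, products 25→209 °C: 85389 kJ/h
Q = ΔH = -105350 kJ/h = -29.265 kW
Heat removed = 29.265 kJ/s

Q_out = 29.3 kJ/s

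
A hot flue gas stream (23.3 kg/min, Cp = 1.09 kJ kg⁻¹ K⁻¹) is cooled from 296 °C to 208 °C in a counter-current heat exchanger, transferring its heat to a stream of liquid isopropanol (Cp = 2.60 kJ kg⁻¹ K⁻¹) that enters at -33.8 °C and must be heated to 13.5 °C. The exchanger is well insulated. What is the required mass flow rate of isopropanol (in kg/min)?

ṁ_c = 18.2 kg/min

Heat released by hot stream: Q = 23.3 × 1.09 × (296 − 208) = 2234.9 kJ/min
Energy balance on cold side (adiabatic exchanger): Q = ṁ_c·Cp_c·(T_c,out − T_c,in)
ṁ_c = 2234.9 / [2.60 × (13.5 − -33.8)] = 18.173 kg/min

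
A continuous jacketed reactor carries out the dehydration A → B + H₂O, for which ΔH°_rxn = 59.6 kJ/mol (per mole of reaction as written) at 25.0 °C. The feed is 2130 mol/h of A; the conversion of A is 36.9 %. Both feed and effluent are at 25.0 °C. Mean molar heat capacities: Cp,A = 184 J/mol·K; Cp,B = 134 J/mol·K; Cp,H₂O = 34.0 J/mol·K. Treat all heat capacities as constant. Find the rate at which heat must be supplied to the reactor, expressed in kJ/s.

Extent of reaction ξ = 0.369 × 2130 = 785.97 mol/h
Reaction term: ξ·ΔH°_rxn = 785.97 × 59.6 = 46844 kJ/h
Q = ΔH = 46844 kJ/h = 13.012 kW
Heat supplied = 13.012 kJ/s

Q_in = 13.0 kJ/s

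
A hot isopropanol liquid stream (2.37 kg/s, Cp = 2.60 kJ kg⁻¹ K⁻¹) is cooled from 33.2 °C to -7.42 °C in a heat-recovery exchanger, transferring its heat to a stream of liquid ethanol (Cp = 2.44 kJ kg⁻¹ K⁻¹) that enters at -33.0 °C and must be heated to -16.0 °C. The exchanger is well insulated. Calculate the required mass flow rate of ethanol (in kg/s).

ṁ_c = 6.03 kg/s

Heat released by hot stream: Q = 2.37 × 2.60 × (33.2 − -7.42) = 250.3 kJ/s
Energy balance on cold side (adiabatic exchanger): Q = ṁ_c·Cp_c·(T_c,out − T_c,in)
ṁ_c = 250.3 / [2.44 × (-16.0 − -33.0)] = 6.0342 kg/s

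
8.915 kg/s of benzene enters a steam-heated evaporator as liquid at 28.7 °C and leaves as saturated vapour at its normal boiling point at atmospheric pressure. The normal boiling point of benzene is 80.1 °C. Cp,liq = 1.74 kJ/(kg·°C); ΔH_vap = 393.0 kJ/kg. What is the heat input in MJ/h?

Q = 15500 MJ/h

liquid 28.7→80.1 °C: 89.436 kJ/kg
vaporisation at 80.1 °C: 393 kJ/kg
Δh = 89.436 + 393 = 482.44 kJ/kg
Q = ṁ·Δh = 8.915 kg/s × 482.44 kJ/kg = 4300.9 kJ/s
|Q| = 4300.9 kW = 15483 MJ/h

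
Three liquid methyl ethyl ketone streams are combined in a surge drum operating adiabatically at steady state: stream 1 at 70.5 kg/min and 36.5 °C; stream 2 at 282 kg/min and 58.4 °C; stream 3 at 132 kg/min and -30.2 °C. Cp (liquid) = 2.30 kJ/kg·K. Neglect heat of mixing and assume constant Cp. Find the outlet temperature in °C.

T_out = 31.1 °C

Adiabatic, steady state ⇒ Σ ṁᵢCp,ᵢ(T_out − Tᵢ) = 0
T_out = Σ ṁᵢCp,ᵢTᵢ / Σ ṁᵢCp,ᵢ
      = 34628 / 1114.3 = 31.075 °C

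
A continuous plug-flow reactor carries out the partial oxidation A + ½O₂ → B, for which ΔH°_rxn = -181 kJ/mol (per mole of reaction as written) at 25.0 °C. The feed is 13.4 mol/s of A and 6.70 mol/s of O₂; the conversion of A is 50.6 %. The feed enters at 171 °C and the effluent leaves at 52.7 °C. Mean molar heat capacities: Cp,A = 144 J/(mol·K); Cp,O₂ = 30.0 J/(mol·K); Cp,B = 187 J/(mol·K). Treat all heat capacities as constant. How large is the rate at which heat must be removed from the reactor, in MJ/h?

Extent of reaction ξ = 0.506 × 13.4 = 6.7804 mol/s
Reaction term: ξ·ΔH°_rxn = 6.7804 × -181 = -1227.3 kJ/s
Sensible, feed 171→25 °C: -311.07 kJ/s
Outlet flows (mol/s): A 6.6196, O₂ 3.3098, B 6.7804
Sensible, products 25→52.7 °C: 64.276 kJ/s
Q = ΔH = -1474 kJ/s = -1474 kW
Heat removed = 5306.6 MJ/h

Q_out = 5310 MJ/h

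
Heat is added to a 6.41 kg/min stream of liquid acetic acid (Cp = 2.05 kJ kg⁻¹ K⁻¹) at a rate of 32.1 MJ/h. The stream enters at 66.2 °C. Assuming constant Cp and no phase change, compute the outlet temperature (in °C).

T_out = 107 °C

Q = 32.1 MJ/h = 535 kJ/min
ΔT = Q/(ṁ·Cp) = 535/(6.41×2.05) = 40.714 K
T_out = 66.2 + 40.714 = 106.91 °C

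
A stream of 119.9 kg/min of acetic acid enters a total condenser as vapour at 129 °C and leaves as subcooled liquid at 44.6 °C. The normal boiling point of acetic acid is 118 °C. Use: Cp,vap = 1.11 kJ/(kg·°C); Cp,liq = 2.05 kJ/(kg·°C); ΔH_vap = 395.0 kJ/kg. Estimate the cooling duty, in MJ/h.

vapour 129→118 °C: -12.21 kJ/kg
condensation at 118 °C: -395 kJ/kg
liquid 118→44.6 °C: -150.47 kJ/kg
Δh = -12.21 + -395 + -150.47 = -557.68 kJ/kg
Q = ṁ·Δh = 119.9 kg/min × -557.68 kJ/kg = -66866 kJ/min
|Q| = 1114.4 kW = 4011.9 MJ/h

Q_c = 4010 MJ/h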